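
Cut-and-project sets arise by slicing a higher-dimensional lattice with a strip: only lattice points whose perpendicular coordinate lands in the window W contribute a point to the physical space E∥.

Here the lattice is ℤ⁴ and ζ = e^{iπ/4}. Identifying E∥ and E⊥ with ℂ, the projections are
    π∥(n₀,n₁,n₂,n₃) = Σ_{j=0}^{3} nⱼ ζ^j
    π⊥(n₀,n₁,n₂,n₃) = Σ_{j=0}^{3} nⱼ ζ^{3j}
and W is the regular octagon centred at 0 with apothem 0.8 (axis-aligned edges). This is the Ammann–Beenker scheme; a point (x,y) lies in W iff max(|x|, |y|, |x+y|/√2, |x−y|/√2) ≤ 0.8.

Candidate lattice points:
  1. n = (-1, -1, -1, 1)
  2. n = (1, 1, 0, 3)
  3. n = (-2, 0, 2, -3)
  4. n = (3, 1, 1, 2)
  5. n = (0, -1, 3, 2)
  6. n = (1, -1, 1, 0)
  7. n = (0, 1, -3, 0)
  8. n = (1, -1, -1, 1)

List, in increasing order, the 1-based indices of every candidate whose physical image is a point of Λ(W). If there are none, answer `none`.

π⊥(n) = n₀ + n₁ζ³ + n₂ζ⁶ + n₃ζ⁹ where ζ = e^{iπ/4}.
#1 (-1, -1, -1, 1): internal (0.4142, 1.0000); octagon support 1.0000 vs apothem 0.8 → ∉ W
#2 (1, 1, 0, 3): internal (2.4142, 2.8284); octagon support 3.7071 vs apothem 0.8 → ∉ W
#3 (-2, 0, 2, -3): internal (-4.1213, -4.1213); octagon support 5.8284 vs apothem 0.8 → ∉ W
#4 (3, 1, 1, 2): internal (3.7071, 1.1213); octagon support 3.7071 vs apothem 0.8 → ∉ W
#5 (0, -1, 3, 2): internal (2.1213, -2.2929); octagon support 3.1213 vs apothem 0.8 → ∉ W
#6 (1, -1, 1, 0): internal (1.7071, -1.7071); octagon support 2.4142 vs apothem 0.8 → ∉ W
#7 (0, 1, -3, 0): internal (-0.7071, 3.7071); octagon support 3.7071 vs apothem 0.8 → ∉ W
#8 (1, -1, -1, 1): internal (2.4142, 1.0000); octagon support 2.4142 vs apothem 0.8 → ∉ W

none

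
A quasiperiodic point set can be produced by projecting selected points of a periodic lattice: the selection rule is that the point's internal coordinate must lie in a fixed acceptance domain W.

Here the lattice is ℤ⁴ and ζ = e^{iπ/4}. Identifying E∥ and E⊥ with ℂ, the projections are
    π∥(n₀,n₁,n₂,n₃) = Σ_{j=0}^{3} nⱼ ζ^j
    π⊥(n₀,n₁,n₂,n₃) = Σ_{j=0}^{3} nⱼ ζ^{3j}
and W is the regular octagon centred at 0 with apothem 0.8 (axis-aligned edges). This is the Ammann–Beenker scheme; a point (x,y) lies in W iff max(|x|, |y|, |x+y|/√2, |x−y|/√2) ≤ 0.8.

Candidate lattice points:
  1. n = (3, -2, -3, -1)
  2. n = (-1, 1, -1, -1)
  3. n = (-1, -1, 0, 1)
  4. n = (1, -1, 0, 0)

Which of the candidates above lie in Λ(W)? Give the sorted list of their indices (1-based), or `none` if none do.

3

Internal map: ζ^{3j} for j=0..3 gives (1,0), (−√2/2,√2/2), (0,−1), (√2/2,√2/2).
candidate 1: n = (3, -2, -3, -1) → π⊥ ≈ (+3.707107, +0.878680); max(|x|,|y|,|x±y|/√2) = 3.707107 > 0.8 ⇒ ∉ W
candidate 2: n = (-1, 1, -1, -1) → π⊥ ≈ (-2.414214, +1.000000); max(|x|,|y|,|x±y|/√2) = 2.414214 > 0.8 ⇒ ∉ W
candidate 3: n = (-1, -1, 0, 1) → π⊥ ≈ (+0.414214, +0.000000); max(|x|,|y|,|x±y|/√2) = 0.414214 ≤ 0.8 ⇒ ∈ W
candidate 4: n = (1, -1, 0, 0) → π⊥ ≈ (+1.707107, -0.707107); max(|x|,|y|,|x±y|/√2) = 1.707107 > 0.8 ⇒ ∉ W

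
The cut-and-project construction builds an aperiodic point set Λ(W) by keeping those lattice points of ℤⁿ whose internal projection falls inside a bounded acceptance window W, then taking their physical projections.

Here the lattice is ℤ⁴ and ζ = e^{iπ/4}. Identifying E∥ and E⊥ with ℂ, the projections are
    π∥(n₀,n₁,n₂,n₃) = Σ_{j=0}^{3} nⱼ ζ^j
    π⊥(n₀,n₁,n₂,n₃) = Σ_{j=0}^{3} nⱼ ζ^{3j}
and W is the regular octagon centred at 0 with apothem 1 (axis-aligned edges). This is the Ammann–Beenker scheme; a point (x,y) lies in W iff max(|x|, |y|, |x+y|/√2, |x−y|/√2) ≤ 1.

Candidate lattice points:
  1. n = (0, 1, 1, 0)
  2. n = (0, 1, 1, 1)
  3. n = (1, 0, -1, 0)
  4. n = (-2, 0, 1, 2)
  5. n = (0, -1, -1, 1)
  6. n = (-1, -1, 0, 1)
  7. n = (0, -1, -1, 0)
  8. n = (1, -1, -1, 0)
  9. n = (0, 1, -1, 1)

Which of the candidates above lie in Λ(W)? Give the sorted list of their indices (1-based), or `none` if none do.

π⊥(n) = n₀ + n₁ζ³ + n₂ζ⁶ + n₃ζ⁹ where ζ = e^{iπ/4}.
#1 (0, 1, 1, 0): internal (-0.7071, -0.2929); octagon support 0.7071 vs apothem 1 → ∈ W
#2 (0, 1, 1, 1): internal (0.0000, 0.4142); octagon support 0.4142 vs apothem 1 → ∈ W
#3 (1, 0, -1, 0): internal (1.0000, 1.0000); octagon support 1.4142 vs apothem 1 → ∉ W
#4 (-2, 0, 1, 2): internal (-0.5858, 0.4142); octagon support 0.7071 vs apothem 1 → ∈ W
#5 (0, -1, -1, 1): internal (1.4142, 1.0000); octagon support 1.7071 vs apothem 1 → ∉ W
#6 (-1, -1, 0, 1): internal (0.4142, 0.0000); octagon support 0.4142 vs apothem 1 → ∈ W
#7 (0, -1, -1, 0): internal (0.7071, 0.2929); octagon support 0.7071 vs apothem 1 → ∈ W
#8 (1, -1, -1, 0): internal (1.7071, 0.2929); octagon support 1.7071 vs apothem 1 → ∉ W
#9 (0, 1, -1, 1): internal (0.0000, 2.4142); octagon support 2.4142 vs apothem 1 → ∉ W

1, 2, 4, 6, 7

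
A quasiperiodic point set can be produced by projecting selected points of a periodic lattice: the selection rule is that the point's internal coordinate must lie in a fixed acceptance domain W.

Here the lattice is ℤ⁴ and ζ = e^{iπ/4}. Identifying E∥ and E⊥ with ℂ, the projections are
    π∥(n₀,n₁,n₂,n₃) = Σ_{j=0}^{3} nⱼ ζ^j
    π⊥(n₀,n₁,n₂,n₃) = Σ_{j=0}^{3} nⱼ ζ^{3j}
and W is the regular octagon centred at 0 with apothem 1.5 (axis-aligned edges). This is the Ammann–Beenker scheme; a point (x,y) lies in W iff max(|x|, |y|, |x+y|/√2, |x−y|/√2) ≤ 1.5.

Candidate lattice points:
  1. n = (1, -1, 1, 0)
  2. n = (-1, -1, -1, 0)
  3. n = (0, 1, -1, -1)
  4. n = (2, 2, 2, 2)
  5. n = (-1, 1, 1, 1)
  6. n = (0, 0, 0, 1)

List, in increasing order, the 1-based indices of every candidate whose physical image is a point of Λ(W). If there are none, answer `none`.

Internal map: ζ^{3j} for j=0..3 gives (1,0), (−√2/2,√2/2), (0,−1), (√2/2,√2/2).
#1 (1, -1, 1, 0): internal (1.70711, -1.70711); octagon support 2.41421 vs apothem 1.5 → ∉ W
#2 (-1, -1, -1, 0): internal (-0.29289, 0.29289); octagon support 0.41421 vs apothem 1.5 → ∈ W
#3 (0, 1, -1, -1): internal (-1.41421, 1.00000); octagon support 1.70711 vs apothem 1.5 → ∉ W
#4 (2, 2, 2, 2): internal (2.00000, 0.82843); octagon support 2.00000 vs apothem 1.5 → ∉ W
#5 (-1, 1, 1, 1): internal (-1.00000, 0.41421); octagon support 1.00000 vs apothem 1.5 → ∈ W
#6 (0, 0, 0, 1): internal (0.70711, 0.70711); octagon support 1.00000 vs apothem 1.5 → ∈ W

2, 5, 6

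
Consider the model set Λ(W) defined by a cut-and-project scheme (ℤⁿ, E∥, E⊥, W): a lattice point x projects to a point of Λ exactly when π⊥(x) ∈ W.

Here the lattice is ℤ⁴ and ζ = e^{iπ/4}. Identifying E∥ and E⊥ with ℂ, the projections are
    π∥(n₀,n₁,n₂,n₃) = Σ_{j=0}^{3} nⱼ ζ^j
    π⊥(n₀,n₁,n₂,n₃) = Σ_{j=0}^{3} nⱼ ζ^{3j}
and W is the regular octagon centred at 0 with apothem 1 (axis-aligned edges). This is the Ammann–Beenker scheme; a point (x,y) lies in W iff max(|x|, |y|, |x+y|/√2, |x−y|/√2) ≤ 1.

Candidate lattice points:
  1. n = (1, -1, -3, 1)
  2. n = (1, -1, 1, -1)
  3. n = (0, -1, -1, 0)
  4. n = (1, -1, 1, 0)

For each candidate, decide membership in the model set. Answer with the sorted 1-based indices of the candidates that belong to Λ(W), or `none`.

3

π⊥(n) = n₀ + n₁ζ³ + n₂ζ⁶ + n₃ζ⁹ where ζ = e^{iπ/4}.
#1 (1, -1, -3, 1): internal (2.41421, 3.00000); octagon support 3.82843 vs apothem 1 → ∉ W
#2 (1, -1, 1, -1): internal (1.00000, -2.41421); octagon support 2.41421 vs apothem 1 → ∉ W
#3 (0, -1, -1, 0): internal (0.70711, 0.29289); octagon support 0.70711 vs apothem 1 → ∈ W
#4 (1, -1, 1, 0): internal (1.70711, -1.70711); octagon support 2.41421 vs apothem 1 → ∉ W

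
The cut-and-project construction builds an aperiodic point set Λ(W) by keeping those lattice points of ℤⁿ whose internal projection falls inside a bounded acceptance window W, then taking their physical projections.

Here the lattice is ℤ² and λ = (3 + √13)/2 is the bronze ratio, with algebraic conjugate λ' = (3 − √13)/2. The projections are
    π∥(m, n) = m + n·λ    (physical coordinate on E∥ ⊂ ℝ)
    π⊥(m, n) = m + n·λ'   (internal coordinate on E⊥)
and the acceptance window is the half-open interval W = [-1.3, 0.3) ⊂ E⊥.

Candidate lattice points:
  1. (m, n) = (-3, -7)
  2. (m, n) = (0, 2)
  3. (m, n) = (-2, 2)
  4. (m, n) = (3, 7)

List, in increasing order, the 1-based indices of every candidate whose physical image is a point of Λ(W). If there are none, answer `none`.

λ' = (3−√13)/2 ≈ -0.302776.
#1 (-3,-7): internal coord -3 + (-7)·λ' = -0.880571; -0.880571 ∈ [-1.3, 0.3) → IN Λ
#2 (0,2): internal coord 0 + (2)·λ' = -0.605551; -0.605551 ∈ [-1.3, 0.3) → IN Λ
#3 (-2,2): internal coord -2 + (2)·λ' = -2.605551; -2.605551 ∉ [-1.3, 0.3) → out
#4 (3,7): internal coord 3 + (7)·λ' = +0.880571; +0.880571 ∉ [-1.3, 0.3) → out

1, 2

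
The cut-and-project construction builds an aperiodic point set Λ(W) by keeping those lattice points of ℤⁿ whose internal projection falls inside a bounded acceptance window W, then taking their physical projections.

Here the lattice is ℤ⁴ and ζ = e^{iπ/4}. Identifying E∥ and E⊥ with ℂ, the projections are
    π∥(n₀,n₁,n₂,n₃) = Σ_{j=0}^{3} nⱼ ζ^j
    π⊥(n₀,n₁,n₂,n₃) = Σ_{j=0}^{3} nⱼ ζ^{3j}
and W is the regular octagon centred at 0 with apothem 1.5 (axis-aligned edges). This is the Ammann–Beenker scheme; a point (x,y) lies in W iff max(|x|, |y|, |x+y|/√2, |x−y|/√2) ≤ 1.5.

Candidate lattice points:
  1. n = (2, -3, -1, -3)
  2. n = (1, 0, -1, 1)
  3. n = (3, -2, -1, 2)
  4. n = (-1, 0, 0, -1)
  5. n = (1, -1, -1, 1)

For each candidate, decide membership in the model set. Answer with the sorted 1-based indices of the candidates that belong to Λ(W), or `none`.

π⊥(n) = n₀ + n₁ζ³ + n₂ζ⁶ + n₃ζ⁹ where ζ = e^{iπ/4}.
candidate 1: n = (2, -3, -1, -3) → π⊥ ≈ (+2.00000, -3.24264); max(|x|,|y|,|x±y|/√2) = 3.70711 > 1.5 ⇒ ∉ W
candidate 2: n = (1, 0, -1, 1) → π⊥ ≈ (+1.70711, +1.70711); max(|x|,|y|,|x±y|/√2) = 2.41421 > 1.5 ⇒ ∉ W
candidate 3: n = (3, -2, -1, 2) → π⊥ ≈ (+5.82843, +1.00000); max(|x|,|y|,|x±y|/√2) = 5.82843 > 1.5 ⇒ ∉ W
candidate 4: n = (-1, 0, 0, -1) → π⊥ ≈ (-1.70711, -0.70711); max(|x|,|y|,|x±y|/√2) = 1.70711 > 1.5 ⇒ ∉ W
candidate 5: n = (1, -1, -1, 1) → π⊥ ≈ (+2.41421, +1.00000); max(|x|,|y|,|x±y|/√2) = 2.41421 > 1.5 ⇒ ∉ W

none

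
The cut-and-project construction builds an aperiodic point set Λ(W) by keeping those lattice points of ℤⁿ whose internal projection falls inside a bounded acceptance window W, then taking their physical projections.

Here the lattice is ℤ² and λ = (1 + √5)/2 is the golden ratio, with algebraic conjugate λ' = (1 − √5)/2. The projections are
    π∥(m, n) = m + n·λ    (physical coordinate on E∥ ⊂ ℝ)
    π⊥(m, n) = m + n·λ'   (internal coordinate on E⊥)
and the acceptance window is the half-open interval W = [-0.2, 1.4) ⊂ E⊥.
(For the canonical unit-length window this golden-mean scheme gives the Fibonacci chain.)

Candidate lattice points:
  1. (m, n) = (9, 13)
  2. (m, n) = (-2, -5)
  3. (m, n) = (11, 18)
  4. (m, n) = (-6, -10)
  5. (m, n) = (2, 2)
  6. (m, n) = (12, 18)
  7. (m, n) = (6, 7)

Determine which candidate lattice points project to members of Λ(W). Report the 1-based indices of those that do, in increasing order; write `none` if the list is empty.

Compute λ' = (1−√5)/2 = -0.618034, so π⊥(m,n) = m -0.618034·n.
candidate 1: (m,n)=(9,13) → π∥ = 9+13·λ ≈ 30.034442, π⊥ = 9+13·λ' ≈ 0.965558 ∈ [-0.2, 1.4) ⇒ IN Λ
candidate 2: (m,n)=(-2,-5) → π∥ = -2-5·λ ≈ -10.090170, π⊥ = -2-5·λ' ≈ 1.090170 ∈ [-0.2, 1.4) ⇒ IN Λ
candidate 3: (m,n)=(11,18) → π∥ = 11+18·λ ≈ 40.124612, π⊥ = 11+18·λ' ≈ -0.124612 ∈ [-0.2, 1.4) ⇒ IN Λ
candidate 4: (m,n)=(-6,-10) → π∥ = -6-10·λ ≈ -22.180340, π⊥ = -6-10·λ' ≈ 0.180340 ∈ [-0.2, 1.4) ⇒ IN Λ
candidate 5: (m,n)=(2,2) → π∥ = 2+2·λ ≈ 5.236068, π⊥ = 2+2·λ' ≈ 0.763932 ∈ [-0.2, 1.4) ⇒ IN Λ
candidate 6: (m,n)=(12,18) → π∥ = 12+18·λ ≈ 41.124612, π⊥ = 12+18·λ' ≈ 0.875388 ∈ [-0.2, 1.4) ⇒ IN Λ
candidate 7: (m,n)=(6,7) → π∥ = 6+7·λ ≈ 17.326238, π⊥ = 6+7·λ' ≈ 1.673762 ∉ [-0.2, 1.4) ⇒ out

1, 2, 3, 4, 5, 6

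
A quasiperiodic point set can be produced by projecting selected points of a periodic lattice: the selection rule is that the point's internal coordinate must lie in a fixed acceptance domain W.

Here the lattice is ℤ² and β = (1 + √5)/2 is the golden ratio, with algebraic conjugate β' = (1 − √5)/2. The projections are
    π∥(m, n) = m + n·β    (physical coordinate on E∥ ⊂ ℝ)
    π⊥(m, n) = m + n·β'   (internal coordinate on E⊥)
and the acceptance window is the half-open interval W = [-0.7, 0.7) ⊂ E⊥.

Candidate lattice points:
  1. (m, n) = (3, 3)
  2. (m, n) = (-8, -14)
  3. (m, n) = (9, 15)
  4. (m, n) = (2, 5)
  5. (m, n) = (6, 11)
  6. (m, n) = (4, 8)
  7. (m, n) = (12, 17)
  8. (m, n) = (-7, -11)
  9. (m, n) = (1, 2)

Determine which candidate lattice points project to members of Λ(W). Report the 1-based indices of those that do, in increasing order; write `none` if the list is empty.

Compute β' = (1−√5)/2 = -0.618034, so π⊥(m,n) = m -0.618034·n.
[1] lift (3,3): star map gives 1.145898; window check -0.7 ≤ 1.145898 < 0.7 is false → out
[2] lift (-8,-14): star map gives 0.652476; window check -0.7 ≤ 0.652476 < 0.7 is true → IN Λ
[3] lift (9,15): star map gives -0.270510; window check -0.7 ≤ -0.270510 < 0.7 is true → IN Λ
[4] lift (2,5): star map gives -1.090170; window check -0.7 ≤ -1.090170 < 0.7 is false → out
[5] lift (6,11): star map gives -0.798374; window check -0.7 ≤ -0.798374 < 0.7 is false → out
[6] lift (4,8): star map gives -0.944272; window check -0.7 ≤ -0.944272 < 0.7 is false → out
[7] lift (12,17): star map gives 1.493422; window check -0.7 ≤ 1.493422 < 0.7 is false → out
[8] lift (-7,-11): star map gives -0.201626; window check -0.7 ≤ -0.201626 < 0.7 is true → IN Λ
[9] lift (1,2): star map gives -0.236068; window check -0.7 ≤ -0.236068 < 0.7 is true → IN Λ

2, 3, 8, 9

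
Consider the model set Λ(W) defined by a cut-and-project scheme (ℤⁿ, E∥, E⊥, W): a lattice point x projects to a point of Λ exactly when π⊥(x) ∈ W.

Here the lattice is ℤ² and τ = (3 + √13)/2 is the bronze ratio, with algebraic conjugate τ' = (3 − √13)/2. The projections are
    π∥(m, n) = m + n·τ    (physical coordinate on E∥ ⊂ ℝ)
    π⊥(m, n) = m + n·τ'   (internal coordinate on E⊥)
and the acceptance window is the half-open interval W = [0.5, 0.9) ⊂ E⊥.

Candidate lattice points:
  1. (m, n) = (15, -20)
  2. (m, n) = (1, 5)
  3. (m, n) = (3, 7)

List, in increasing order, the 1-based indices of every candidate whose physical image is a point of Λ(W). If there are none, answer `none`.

3

τ' = (3−√13)/2 ≈ -0.3028.
[1] lift (15,-20): star map gives 21.0555; window check 0.5 ≤ 21.0555 < 0.9 is false → out
[2] lift (1,5): star map gives -0.5139; window check 0.5 ≤ -0.5139 < 0.9 is false → out
[3] lift (3,7): star map gives 0.8806; window check 0.5 ≤ 0.8806 < 0.9 is true → IN Λ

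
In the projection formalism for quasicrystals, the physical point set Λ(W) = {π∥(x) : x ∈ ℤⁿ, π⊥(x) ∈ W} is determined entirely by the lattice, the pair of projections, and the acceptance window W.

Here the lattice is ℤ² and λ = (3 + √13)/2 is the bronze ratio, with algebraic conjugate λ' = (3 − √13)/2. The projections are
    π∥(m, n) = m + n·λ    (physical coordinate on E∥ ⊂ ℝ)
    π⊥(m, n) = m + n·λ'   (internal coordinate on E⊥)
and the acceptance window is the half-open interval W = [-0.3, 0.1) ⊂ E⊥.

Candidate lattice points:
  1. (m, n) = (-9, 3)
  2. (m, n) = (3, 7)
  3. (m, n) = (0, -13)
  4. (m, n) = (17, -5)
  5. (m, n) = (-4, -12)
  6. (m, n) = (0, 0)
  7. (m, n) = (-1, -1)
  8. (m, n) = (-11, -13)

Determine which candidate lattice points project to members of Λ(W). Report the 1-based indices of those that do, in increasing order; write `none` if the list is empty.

6

Compute λ' = (3−√13)/2 = -0.302776, so π⊥(m,n) = m -0.302776·n.
[1] lift (-9,3): star map gives -9.908327; window check -0.3 ≤ -9.908327 < 0.1 is false → out
[2] lift (3,7): star map gives 0.880571; window check -0.3 ≤ 0.880571 < 0.1 is false → out
[3] lift (0,-13): star map gives 3.936083; window check -0.3 ≤ 3.936083 < 0.1 is false → out
[4] lift (17,-5): star map gives 18.513878; window check -0.3 ≤ 18.513878 < 0.1 is false → out
[5] lift (-4,-12): star map gives -0.366692; window check -0.3 ≤ -0.366692 < 0.1 is false → out
[6] lift (0,0): star map gives 0.000000; window check -0.3 ≤ 0.000000 < 0.1 is true → IN Λ
[7] lift (-1,-1): star map gives -0.697224; window check -0.3 ≤ -0.697224 < 0.1 is false → out
[8] lift (-11,-13): star map gives -7.063917; window check -0.3 ≤ -7.063917 < 0.1 is false → out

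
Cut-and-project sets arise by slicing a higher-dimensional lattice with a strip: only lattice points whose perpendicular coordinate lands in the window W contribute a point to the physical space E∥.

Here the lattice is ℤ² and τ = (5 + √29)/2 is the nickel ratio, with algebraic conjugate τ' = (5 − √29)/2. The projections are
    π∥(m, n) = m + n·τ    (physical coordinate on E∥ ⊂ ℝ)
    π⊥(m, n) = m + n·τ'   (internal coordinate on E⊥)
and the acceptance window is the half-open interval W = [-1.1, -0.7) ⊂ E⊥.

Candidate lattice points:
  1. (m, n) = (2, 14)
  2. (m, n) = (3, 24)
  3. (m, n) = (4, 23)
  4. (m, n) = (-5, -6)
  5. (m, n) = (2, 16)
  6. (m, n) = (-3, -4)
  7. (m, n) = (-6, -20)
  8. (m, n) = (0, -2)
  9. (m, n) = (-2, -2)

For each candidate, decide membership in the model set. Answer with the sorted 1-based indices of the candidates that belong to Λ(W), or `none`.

5

τ' = (5−√29)/2 ≈ -0.1926.
[1] lift (2,14): star map gives -0.6962; window check -1.1 ≤ -0.6962 < -0.7 is false → out
[2] lift (3,24): star map gives -1.6220; window check -1.1 ≤ -1.6220 < -0.7 is false → out
[3] lift (4,23): star map gives -0.4294; window check -1.1 ≤ -0.4294 < -0.7 is false → out
[4] lift (-5,-6): star map gives -3.8445; window check -1.1 ≤ -3.8445 < -0.7 is false → out
[5] lift (2,16): star map gives -1.0813; window check -1.1 ≤ -1.0813 < -0.7 is true → IN Λ
[6] lift (-3,-4): star map gives -2.2297; window check -1.1 ≤ -2.2297 < -0.7 is false → out
[7] lift (-6,-20): star map gives -2.1484; window check -1.1 ≤ -2.1484 < -0.7 is false → out
[8] lift (0,-2): star map gives 0.3852; window check -1.1 ≤ 0.3852 < -0.7 is false → out
[9] lift (-2,-2): star map gives -1.6148; window check -1.1 ≤ -1.6148 < -0.7 is false → out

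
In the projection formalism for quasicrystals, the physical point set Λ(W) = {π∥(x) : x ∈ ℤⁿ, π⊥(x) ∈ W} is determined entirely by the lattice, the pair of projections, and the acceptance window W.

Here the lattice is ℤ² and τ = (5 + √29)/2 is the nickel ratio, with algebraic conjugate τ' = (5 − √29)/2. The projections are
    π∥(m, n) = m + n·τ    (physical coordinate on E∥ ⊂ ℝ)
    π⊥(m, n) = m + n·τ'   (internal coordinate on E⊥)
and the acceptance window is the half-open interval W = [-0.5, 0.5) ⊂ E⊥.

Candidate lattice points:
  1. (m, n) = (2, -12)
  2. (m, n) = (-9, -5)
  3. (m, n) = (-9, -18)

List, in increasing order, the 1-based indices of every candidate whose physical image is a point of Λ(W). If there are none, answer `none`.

none

τ' = (5−√29)/2 ≈ -0.1926.
#1 (2,-12): internal coord 2 + (-12)·τ' = +4.3110; +4.3110 ∉ [-0.5, 0.5) → out
#2 (-9,-5): internal coord -9 + (-5)·τ' = -8.0371; -8.0371 ∉ [-0.5, 0.5) → out
#3 (-9,-18): internal coord -9 + (-18)·τ' = -5.5335; -5.5335 ∉ [-0.5, 0.5) → out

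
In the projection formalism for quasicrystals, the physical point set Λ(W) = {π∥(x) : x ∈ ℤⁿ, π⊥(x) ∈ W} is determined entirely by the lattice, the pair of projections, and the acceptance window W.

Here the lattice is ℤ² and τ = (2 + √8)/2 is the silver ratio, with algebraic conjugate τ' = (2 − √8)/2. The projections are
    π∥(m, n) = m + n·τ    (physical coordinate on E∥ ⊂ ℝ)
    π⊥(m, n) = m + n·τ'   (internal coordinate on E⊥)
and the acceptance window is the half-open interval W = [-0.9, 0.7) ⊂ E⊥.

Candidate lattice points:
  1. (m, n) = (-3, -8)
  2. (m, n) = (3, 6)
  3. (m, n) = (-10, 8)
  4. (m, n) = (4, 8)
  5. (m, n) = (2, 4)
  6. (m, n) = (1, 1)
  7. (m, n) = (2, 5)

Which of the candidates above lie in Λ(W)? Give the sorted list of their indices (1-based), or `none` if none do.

1, 2, 4, 5, 6, 7

Compute τ' = (2−√8)/2 = -0.4142, so π⊥(m,n) = m -0.4142·n.
[1] lift (-3,-8): star map gives 0.3137; window check -0.9 ≤ 0.3137 < 0.7 is true → IN Λ
[2] lift (3,6): star map gives 0.5147; window check -0.9 ≤ 0.5147 < 0.7 is true → IN Λ
[3] lift (-10,8): star map gives -13.3137; window check -0.9 ≤ -13.3137 < 0.7 is false → out
[4] lift (4,8): star map gives 0.6863; window check -0.9 ≤ 0.6863 < 0.7 is true → IN Λ
[5] lift (2,4): star map gives 0.3431; window check -0.9 ≤ 0.3431 < 0.7 is true → IN Λ
[6] lift (1,1): star map gives 0.5858; window check -0.9 ≤ 0.5858 < 0.7 is true → IN Λ
[7] lift (2,5): star map gives -0.0711; window check -0.9 ≤ -0.0711 < 0.7 is true → IN Λ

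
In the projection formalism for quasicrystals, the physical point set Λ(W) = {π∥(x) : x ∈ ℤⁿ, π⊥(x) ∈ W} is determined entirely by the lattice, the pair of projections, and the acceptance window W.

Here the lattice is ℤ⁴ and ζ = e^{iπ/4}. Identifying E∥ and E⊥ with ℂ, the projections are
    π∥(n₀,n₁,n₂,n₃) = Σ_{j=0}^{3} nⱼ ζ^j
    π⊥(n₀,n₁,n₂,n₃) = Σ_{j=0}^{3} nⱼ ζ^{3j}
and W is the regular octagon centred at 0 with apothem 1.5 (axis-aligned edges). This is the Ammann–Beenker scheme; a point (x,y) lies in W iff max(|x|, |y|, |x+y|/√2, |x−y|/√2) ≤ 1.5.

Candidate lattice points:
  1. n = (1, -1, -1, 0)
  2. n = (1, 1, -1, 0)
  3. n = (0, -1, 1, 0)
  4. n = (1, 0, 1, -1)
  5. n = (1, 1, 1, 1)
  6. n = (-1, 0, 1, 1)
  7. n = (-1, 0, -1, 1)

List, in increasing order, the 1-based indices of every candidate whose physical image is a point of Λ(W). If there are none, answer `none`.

5, 6

π⊥(n) = n₀ + n₁ζ³ + n₂ζ⁶ + n₃ζ⁹ where ζ = e^{iπ/4}.
#1 (1, -1, -1, 0): internal (1.7071, 0.2929); octagon support 1.7071 vs apothem 1.5 → ∉ W
#2 (1, 1, -1, 0): internal (0.2929, 1.7071); octagon support 1.7071 vs apothem 1.5 → ∉ W
#3 (0, -1, 1, 0): internal (0.7071, -1.7071); octagon support 1.7071 vs apothem 1.5 → ∉ W
#4 (1, 0, 1, -1): internal (0.2929, -1.7071); octagon support 1.7071 vs apothem 1.5 → ∉ W
#5 (1, 1, 1, 1): internal (1.0000, 0.4142); octagon support 1.0000 vs apothem 1.5 → ∈ W
#6 (-1, 0, 1, 1): internal (-0.2929, -0.2929); octagon support 0.4142 vs apothem 1.5 → ∈ W
#7 (-1, 0, -1, 1): internal (-0.2929, 1.7071); octagon support 1.7071 vs apothem 1.5 → ∉ W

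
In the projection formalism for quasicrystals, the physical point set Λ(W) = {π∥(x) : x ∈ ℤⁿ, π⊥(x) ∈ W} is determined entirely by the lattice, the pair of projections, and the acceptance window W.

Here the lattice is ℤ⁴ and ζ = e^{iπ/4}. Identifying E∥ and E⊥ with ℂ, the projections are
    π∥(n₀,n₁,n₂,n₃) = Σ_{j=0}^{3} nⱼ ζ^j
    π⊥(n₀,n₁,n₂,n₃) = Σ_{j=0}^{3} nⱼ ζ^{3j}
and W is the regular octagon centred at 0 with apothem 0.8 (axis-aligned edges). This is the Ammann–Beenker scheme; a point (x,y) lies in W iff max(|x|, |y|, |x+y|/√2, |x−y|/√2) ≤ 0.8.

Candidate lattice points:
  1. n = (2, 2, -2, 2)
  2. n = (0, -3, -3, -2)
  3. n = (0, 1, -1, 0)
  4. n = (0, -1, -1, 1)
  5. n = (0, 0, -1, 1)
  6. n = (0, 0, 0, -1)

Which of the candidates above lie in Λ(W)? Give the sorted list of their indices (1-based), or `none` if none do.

With ζ = e^{iπ/4} the internal vectors are ζ^0,ζ^3,ζ^6,ζ^9.
#1 (2, 2, -2, 2): internal (2.0000, 4.8284); octagon support 4.8284 vs apothem 0.8 → ∉ W
#2 (0, -3, -3, -2): internal (0.7071, -0.5355); octagon support 0.8787 vs apothem 0.8 → ∉ W
#3 (0, 1, -1, 0): internal (-0.7071, 1.7071); octagon support 1.7071 vs apothem 0.8 → ∉ W
#4 (0, -1, -1, 1): internal (1.4142, 1.0000); octagon support 1.7071 vs apothem 0.8 → ∉ W
#5 (0, 0, -1, 1): internal (0.7071, 1.7071); octagon support 1.7071 vs apothem 0.8 → ∉ W
#6 (0, 0, 0, -1): internal (-0.7071, -0.7071); octagon support 1.0000 vs apothem 0.8 → ∉ W

none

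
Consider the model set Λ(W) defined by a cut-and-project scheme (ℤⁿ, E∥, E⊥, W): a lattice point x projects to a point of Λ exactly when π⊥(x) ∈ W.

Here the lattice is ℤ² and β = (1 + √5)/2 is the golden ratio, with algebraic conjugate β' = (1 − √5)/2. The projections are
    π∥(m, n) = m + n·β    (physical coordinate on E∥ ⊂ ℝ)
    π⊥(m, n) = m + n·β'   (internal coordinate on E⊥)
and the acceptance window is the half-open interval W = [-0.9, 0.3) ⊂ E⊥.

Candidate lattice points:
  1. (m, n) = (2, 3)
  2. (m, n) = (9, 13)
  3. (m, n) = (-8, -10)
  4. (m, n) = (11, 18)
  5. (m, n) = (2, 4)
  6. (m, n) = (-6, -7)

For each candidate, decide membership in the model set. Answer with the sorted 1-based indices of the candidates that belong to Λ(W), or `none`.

1, 4, 5

Numerically β ≈ 1.6180 and β' = −1/β ≈ -0.6180.
candidate 1: (m,n)=(2,3) → π∥ = 2+3·β ≈ 6.8541, π⊥ = 2+3·β' ≈ 0.1459 ∈ [-0.9, 0.3) ⇒ IN Λ
candidate 2: (m,n)=(9,13) → π∥ = 9+13·β ≈ 30.0344, π⊥ = 9+13·β' ≈ 0.9656 ∉ [-0.9, 0.3) ⇒ out
candidate 3: (m,n)=(-8,-10) → π∥ = -8-10·β ≈ -24.1803, π⊥ = -8-10·β' ≈ -1.8197 ∉ [-0.9, 0.3) ⇒ out
candidate 4: (m,n)=(11,18) → π∥ = 11+18·β ≈ 40.1246, π⊥ = 11+18·β' ≈ -0.1246 ∈ [-0.9, 0.3) ⇒ IN Λ
candidate 5: (m,n)=(2,4) → π∥ = 2+4·β ≈ 8.4721, π⊥ = 2+4·β' ≈ -0.4721 ∈ [-0.9, 0.3) ⇒ IN Λ
candidate 6: (m,n)=(-6,-7) → π∥ = -6-7·β ≈ -17.3262, π⊥ = -6-7·β' ≈ -1.6738 ∉ [-0.9, 0.3) ⇒ out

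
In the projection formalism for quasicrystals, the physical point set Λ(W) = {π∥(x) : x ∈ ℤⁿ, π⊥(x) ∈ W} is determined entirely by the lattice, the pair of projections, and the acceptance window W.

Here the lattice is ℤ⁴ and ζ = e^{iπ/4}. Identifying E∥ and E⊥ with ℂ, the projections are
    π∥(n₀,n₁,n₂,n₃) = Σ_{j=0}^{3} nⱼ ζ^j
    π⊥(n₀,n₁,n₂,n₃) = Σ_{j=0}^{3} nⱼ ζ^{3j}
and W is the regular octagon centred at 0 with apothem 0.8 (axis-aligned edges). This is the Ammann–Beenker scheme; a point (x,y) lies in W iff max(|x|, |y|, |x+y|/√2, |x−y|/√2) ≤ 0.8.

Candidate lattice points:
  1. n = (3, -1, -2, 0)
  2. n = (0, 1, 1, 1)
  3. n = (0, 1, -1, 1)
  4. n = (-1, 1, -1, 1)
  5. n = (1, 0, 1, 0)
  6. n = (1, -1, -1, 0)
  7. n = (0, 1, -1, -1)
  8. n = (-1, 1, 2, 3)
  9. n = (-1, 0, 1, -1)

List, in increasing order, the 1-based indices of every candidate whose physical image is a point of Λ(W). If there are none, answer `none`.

With ζ = e^{iπ/4} the internal vectors are ζ^0,ζ^3,ζ^6,ζ^9.
#1 (3, -1, -2, 0): internal (3.707107, 1.292893); octagon support 3.707107 vs apothem 0.8 → ∉ W
#2 (0, 1, 1, 1): internal (0.000000, 0.414214); octagon support 0.414214 vs apothem 0.8 → ∈ W
#3 (0, 1, -1, 1): internal (0.000000, 2.414214); octagon support 2.414214 vs apothem 0.8 → ∉ W
#4 (-1, 1, -1, 1): internal (-1.000000, 2.414214); octagon support 2.414214 vs apothem 0.8 → ∉ W
#5 (1, 0, 1, 0): internal (1.000000, -1.000000); octagon support 1.414214 vs apothem 0.8 → ∉ W
#6 (1, -1, -1, 0): internal (1.707107, 0.292893); octagon support 1.707107 vs apothem 0.8 → ∉ W
#7 (0, 1, -1, -1): internal (-1.414214, 1.000000); octagon support 1.707107 vs apothem 0.8 → ∉ W
#8 (-1, 1, 2, 3): internal (0.414214, 0.828427); octagon support 0.878680 vs apothem 0.8 → ∉ W
#9 (-1, 0, 1, -1): internal (-1.707107, -1.707107); octagon support 2.414214 vs apothem 0.8 → ∉ W

2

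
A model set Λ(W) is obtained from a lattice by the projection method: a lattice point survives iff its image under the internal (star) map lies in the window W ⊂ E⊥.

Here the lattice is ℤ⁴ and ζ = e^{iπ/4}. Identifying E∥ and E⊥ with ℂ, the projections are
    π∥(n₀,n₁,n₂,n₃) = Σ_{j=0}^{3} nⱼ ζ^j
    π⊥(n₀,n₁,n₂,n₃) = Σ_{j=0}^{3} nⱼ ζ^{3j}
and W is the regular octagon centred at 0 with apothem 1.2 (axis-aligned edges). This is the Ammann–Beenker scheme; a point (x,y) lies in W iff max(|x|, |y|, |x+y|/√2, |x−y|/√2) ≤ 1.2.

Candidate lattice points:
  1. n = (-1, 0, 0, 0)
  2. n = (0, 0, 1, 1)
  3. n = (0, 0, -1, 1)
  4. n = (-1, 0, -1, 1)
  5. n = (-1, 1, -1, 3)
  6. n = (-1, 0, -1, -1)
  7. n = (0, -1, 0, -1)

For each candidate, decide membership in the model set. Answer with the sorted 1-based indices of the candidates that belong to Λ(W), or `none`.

1, 2

Internal map: ζ^{3j} for j=0..3 gives (1,0), (−√2/2,√2/2), (0,−1), (√2/2,√2/2).
candidate 1: n = (-1, 0, 0, 0) → π⊥ ≈ (-1.0000, +0.0000); max(|x|,|y|,|x±y|/√2) = 1.0000 ≤ 1.2 ⇒ ∈ W
candidate 2: n = (0, 0, 1, 1) → π⊥ ≈ (+0.7071, -0.2929); max(|x|,|y|,|x±y|/√2) = 0.7071 ≤ 1.2 ⇒ ∈ W
candidate 3: n = (0, 0, -1, 1) → π⊥ ≈ (+0.7071, +1.7071); max(|x|,|y|,|x±y|/√2) = 1.7071 > 1.2 ⇒ ∉ W
candidate 4: n = (-1, 0, -1, 1) → π⊥ ≈ (-0.2929, +1.7071); max(|x|,|y|,|x±y|/√2) = 1.7071 > 1.2 ⇒ ∉ W
candidate 5: n = (-1, 1, -1, 3) → π⊥ ≈ (+0.4142, +3.8284); max(|x|,|y|,|x±y|/√2) = 3.8284 > 1.2 ⇒ ∉ W
candidate 6: n = (-1, 0, -1, -1) → π⊥ ≈ (-1.7071, +0.2929); max(|x|,|y|,|x±y|/√2) = 1.7071 > 1.2 ⇒ ∉ W
candidate 7: n = (0, -1, 0, -1) → π⊥ ≈ (+0.0000, -1.4142); max(|x|,|y|,|x±y|/√2) = 1.4142 > 1.2 ⇒ ∉ W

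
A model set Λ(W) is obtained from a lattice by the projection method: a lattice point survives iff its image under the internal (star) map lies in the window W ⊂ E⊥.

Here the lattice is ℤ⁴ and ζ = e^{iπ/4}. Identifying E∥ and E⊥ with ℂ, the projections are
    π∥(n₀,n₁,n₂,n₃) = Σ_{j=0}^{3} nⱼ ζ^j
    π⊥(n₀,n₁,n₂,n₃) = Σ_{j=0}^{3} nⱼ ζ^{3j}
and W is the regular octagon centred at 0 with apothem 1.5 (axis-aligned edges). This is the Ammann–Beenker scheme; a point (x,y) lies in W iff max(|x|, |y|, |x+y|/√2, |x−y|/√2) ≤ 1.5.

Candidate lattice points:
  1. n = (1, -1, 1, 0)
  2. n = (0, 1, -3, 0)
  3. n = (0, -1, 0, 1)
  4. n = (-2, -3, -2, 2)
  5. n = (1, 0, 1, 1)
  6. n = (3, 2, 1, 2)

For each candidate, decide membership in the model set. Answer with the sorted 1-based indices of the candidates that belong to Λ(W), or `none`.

3

With ζ = e^{iπ/4} the internal vectors are ζ^0,ζ^3,ζ^6,ζ^9.
candidate 1: n = (1, -1, 1, 0) → π⊥ ≈ (+1.70711, -1.70711); max(|x|,|y|,|x±y|/√2) = 2.41421 > 1.5 ⇒ ∉ W
candidate 2: n = (0, 1, -3, 0) → π⊥ ≈ (-0.70711, +3.70711); max(|x|,|y|,|x±y|/√2) = 3.70711 > 1.5 ⇒ ∉ W
candidate 3: n = (0, -1, 0, 1) → π⊥ ≈ (+1.41421, +0.00000); max(|x|,|y|,|x±y|/√2) = 1.41421 ≤ 1.5 ⇒ ∈ W
candidate 4: n = (-2, -3, -2, 2) → π⊥ ≈ (+1.53553, +1.29289); max(|x|,|y|,|x±y|/√2) = 2.00000 > 1.5 ⇒ ∉ W
candidate 5: n = (1, 0, 1, 1) → π⊥ ≈ (+1.70711, -0.29289); max(|x|,|y|,|x±y|/√2) = 1.70711 > 1.5 ⇒ ∉ W
candidate 6: n = (3, 2, 1, 2) → π⊥ ≈ (+3.00000, +1.82843); max(|x|,|y|,|x±y|/√2) = 3.41421 > 1.5 ⇒ ∉ W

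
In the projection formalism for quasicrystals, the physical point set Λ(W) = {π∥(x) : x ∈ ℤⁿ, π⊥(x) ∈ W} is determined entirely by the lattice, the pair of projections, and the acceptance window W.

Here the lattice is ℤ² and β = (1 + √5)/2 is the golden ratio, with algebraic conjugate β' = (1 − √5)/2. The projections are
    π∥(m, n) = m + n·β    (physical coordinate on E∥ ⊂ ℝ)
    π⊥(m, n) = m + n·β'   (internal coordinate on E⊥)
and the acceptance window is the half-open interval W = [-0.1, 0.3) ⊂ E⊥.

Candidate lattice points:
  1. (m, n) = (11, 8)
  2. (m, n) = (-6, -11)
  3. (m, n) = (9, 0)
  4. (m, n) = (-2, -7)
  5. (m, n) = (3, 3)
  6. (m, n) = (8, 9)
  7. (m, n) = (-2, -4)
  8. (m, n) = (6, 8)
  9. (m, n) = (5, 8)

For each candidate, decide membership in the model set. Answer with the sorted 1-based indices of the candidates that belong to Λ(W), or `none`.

9

β' = (1−√5)/2 ≈ -0.618034.
[1] lift (11,8): star map gives 6.055728; window check -0.1 ≤ 6.055728 < 0.3 is false → out
[2] lift (-6,-11): star map gives 0.798374; window check -0.1 ≤ 0.798374 < 0.3 is false → out
[3] lift (9,0): star map gives 9.000000; window check -0.1 ≤ 9.000000 < 0.3 is false → out
[4] lift (-2,-7): star map gives 2.326238; window check -0.1 ≤ 2.326238 < 0.3 is false → out
[5] lift (3,3): star map gives 1.145898; window check -0.1 ≤ 1.145898 < 0.3 is false → out
[6] lift (8,9): star map gives 2.437694; window check -0.1 ≤ 2.437694 < 0.3 is false → out
[7] lift (-2,-4): star map gives 0.472136; window check -0.1 ≤ 0.472136 < 0.3 is false → out
[8] lift (6,8): star map gives 1.055728; window check -0.1 ≤ 1.055728 < 0.3 is false → out
[9] lift (5,8): star map gives 0.055728; window check -0.1 ≤ 0.055728 < 0.3 is true → IN Λ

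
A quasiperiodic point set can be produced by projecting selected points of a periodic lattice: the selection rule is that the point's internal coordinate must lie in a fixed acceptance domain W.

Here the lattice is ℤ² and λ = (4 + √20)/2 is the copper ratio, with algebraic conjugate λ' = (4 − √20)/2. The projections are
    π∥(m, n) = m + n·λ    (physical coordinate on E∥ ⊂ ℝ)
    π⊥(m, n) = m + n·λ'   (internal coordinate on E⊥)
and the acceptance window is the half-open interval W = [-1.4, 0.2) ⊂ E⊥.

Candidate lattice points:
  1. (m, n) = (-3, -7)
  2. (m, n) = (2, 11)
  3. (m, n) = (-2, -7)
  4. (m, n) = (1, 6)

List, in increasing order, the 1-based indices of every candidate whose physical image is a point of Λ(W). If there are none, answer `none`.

1, 2, 3, 4

Compute λ' = (4−√20)/2 = -0.23607, so π⊥(m,n) = m -0.23607·n.
#1 (-3,-7): internal coord -3 + (-7)·λ' = -1.34752; -1.34752 ∈ [-1.4, 0.2) → IN Λ
#2 (2,11): internal coord 2 + (11)·λ' = -0.59675; -0.59675 ∈ [-1.4, 0.2) → IN Λ
#3 (-2,-7): internal coord -2 + (-7)·λ' = -0.34752; -0.34752 ∈ [-1.4, 0.2) → IN Λ
#4 (1,6): internal coord 1 + (6)·λ' = -0.41641; -0.41641 ∈ [-1.4, 0.2) → IN Λ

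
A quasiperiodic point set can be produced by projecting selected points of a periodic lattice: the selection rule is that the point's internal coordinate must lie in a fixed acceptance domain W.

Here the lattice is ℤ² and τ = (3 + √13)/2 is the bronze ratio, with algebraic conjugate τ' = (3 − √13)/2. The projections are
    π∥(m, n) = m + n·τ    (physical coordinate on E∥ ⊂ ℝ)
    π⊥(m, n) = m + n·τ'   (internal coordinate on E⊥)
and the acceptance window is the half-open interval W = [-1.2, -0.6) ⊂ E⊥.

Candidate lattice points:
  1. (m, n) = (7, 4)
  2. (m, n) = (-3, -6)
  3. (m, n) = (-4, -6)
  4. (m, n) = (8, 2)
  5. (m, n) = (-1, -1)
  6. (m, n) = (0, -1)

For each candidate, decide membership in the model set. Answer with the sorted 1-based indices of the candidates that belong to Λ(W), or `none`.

Compute τ' = (3−√13)/2 = -0.3028, so π⊥(m,n) = m -0.3028·n.
[1] lift (7,4): star map gives 5.7889; window check -1.2 ≤ 5.7889 < -0.6 is false → out
[2] lift (-3,-6): star map gives -1.1833; window check -1.2 ≤ -1.1833 < -0.6 is true → IN Λ
[3] lift (-4,-6): star map gives -2.1833; window check -1.2 ≤ -2.1833 < -0.6 is false → out
[4] lift (8,2): star map gives 7.3944; window check -1.2 ≤ 7.3944 < -0.6 is false → out
[5] lift (-1,-1): star map gives -0.6972; window check -1.2 ≤ -0.6972 < -0.6 is true → IN Λ
[6] lift (0,-1): star map gives 0.3028; window check -1.2 ≤ 0.3028 < -0.6 is false → out

2, 5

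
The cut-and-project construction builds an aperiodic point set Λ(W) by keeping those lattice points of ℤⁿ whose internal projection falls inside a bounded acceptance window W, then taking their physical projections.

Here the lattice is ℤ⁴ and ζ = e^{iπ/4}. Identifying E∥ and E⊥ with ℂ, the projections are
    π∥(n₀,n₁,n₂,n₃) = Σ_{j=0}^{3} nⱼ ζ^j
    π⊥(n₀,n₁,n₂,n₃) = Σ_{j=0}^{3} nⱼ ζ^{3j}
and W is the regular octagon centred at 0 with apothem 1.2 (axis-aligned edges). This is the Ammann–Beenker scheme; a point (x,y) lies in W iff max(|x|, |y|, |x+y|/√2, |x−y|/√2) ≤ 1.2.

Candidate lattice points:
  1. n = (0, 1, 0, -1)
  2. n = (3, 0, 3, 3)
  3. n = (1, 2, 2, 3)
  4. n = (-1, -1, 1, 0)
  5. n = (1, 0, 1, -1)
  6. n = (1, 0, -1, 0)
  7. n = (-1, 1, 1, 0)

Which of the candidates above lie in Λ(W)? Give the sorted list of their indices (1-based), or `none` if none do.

Internal map: ζ^{3j} for j=0..3 gives (1,0), (−√2/2,√2/2), (0,−1), (√2/2,√2/2).
candidate 1: n = (0, 1, 0, -1) → π⊥ ≈ (-1.41421, +0.00000); max(|x|,|y|,|x±y|/√2) = 1.41421 > 1.2 ⇒ ∉ W
candidate 2: n = (3, 0, 3, 3) → π⊥ ≈ (+5.12132, -0.87868); max(|x|,|y|,|x±y|/√2) = 5.12132 > 1.2 ⇒ ∉ W
candidate 3: n = (1, 2, 2, 3) → π⊥ ≈ (+1.70711, +1.53553); max(|x|,|y|,|x±y|/√2) = 2.29289 > 1.2 ⇒ ∉ W
candidate 4: n = (-1, -1, 1, 0) → π⊥ ≈ (-0.29289, -1.70711); max(|x|,|y|,|x±y|/√2) = 1.70711 > 1.2 ⇒ ∉ W
candidate 5: n = (1, 0, 1, -1) → π⊥ ≈ (+0.29289, -1.70711); max(|x|,|y|,|x±y|/√2) = 1.70711 > 1.2 ⇒ ∉ W
candidate 6: n = (1, 0, -1, 0) → π⊥ ≈ (+1.00000, +1.00000); max(|x|,|y|,|x±y|/√2) = 1.41421 > 1.2 ⇒ ∉ W
candidate 7: n = (-1, 1, 1, 0) → π⊥ ≈ (-1.70711, -0.29289); max(|x|,|y|,|x±y|/√2) = 1.70711 > 1.2 ⇒ ∉ W

none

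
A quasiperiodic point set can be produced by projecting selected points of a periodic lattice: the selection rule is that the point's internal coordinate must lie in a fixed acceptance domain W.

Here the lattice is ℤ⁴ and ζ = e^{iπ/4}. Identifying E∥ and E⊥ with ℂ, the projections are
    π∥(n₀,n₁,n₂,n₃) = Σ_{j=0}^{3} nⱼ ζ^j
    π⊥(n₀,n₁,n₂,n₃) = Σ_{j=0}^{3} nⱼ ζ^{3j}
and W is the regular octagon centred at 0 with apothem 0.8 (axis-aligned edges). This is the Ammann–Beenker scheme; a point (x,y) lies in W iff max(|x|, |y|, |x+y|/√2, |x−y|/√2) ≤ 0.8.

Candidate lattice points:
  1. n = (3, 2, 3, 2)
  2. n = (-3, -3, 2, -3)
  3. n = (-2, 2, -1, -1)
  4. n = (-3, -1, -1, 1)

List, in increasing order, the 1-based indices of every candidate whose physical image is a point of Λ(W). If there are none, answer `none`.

Internal map: ζ^{3j} for j=0..3 gives (1,0), (−√2/2,√2/2), (0,−1), (√2/2,√2/2).
candidate 1: n = (3, 2, 3, 2) → π⊥ ≈ (+3.00000, -0.17157); max(|x|,|y|,|x±y|/√2) = 3.00000 > 0.8 ⇒ ∉ W
candidate 2: n = (-3, -3, 2, -3) → π⊥ ≈ (-3.00000, -6.24264); max(|x|,|y|,|x±y|/√2) = 6.53553 > 0.8 ⇒ ∉ W
candidate 3: n = (-2, 2, -1, -1) → π⊥ ≈ (-4.12132, +1.70711); max(|x|,|y|,|x±y|/√2) = 4.12132 > 0.8 ⇒ ∉ W
candidate 4: n = (-3, -1, -1, 1) → π⊥ ≈ (-1.58579, +1.00000); max(|x|,|y|,|x±y|/√2) = 1.82843 > 0.8 ⇒ ∉ W

none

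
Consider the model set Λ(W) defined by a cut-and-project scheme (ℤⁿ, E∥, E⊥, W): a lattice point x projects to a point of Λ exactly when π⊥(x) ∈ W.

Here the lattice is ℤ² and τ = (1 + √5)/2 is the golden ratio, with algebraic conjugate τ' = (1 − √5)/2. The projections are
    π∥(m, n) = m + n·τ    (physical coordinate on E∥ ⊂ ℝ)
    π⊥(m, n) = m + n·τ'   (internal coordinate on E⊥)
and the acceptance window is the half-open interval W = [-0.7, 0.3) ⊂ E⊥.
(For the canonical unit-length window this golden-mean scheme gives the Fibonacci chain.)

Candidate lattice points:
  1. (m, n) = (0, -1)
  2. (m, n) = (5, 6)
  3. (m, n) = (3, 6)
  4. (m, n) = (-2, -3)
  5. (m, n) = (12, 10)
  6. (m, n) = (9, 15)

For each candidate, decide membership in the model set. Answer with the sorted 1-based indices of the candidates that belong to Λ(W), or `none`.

4, 6

τ' = (1−√5)/2 ≈ -0.61803.
candidate 1: (m,n)=(0,-1) → π∥ = 0-1·τ ≈ -1.61803, π⊥ = 0-1·τ' ≈ 0.61803 ∉ [-0.7, 0.3) ⇒ out
candidate 2: (m,n)=(5,6) → π∥ = 5+6·τ ≈ 14.70820, π⊥ = 5+6·τ' ≈ 1.29180 ∉ [-0.7, 0.3) ⇒ out
candidate 3: (m,n)=(3,6) → π∥ = 3+6·τ ≈ 12.70820, π⊥ = 3+6·τ' ≈ -0.70820 ∉ [-0.7, 0.3) ⇒ out
candidate 4: (m,n)=(-2,-3) → π∥ = -2-3·τ ≈ -6.85410, π⊥ = -2-3·τ' ≈ -0.14590 ∈ [-0.7, 0.3) ⇒ IN Λ
candidate 5: (m,n)=(12,10) → π∥ = 12+10·τ ≈ 28.18034, π⊥ = 12+10·τ' ≈ 5.81966 ∉ [-0.7, 0.3) ⇒ out
candidate 6: (m,n)=(9,15) → π∥ = 9+15·τ ≈ 33.27051, π⊥ = 9+15·τ' ≈ -0.27051 ∈ [-0.7, 0.3) ⇒ IN Λ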